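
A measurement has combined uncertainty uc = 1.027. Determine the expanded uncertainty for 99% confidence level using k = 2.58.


U = k * uc
U = 2.58 * 1.027
U = 2.6497

2.6497


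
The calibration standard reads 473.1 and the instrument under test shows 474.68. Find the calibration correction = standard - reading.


Correction = standard - reading
= 473.1 - 474.68
= -1.5800

-1.5800


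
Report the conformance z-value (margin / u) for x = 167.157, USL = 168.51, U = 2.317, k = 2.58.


u = U / k = 2.317 / 2.58 = 0.89806202
margin = |USL - x| = |168.51 - 167.157| = 1.353
z = margin / u = 1.353 / 0.89806202
z = 1.5066

1.5066


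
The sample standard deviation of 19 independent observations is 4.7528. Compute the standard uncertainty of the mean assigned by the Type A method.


u_A = s / sqrt(n)
u_A = 4.7528 / sqrt(19)
u_A = 4.7528 / 4.3588989
u_A = 1.0904

1.0904


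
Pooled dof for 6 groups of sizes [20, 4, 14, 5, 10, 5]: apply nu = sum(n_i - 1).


nu = sum_i (n_i - 1)
nu = ((20 - 1) + (4 - 1) + (14 - 1) + (5 - 1) + (10 - 1) + (5 - 1))
nu = 19 + 3 + 13 + 4 + 9 + 4
nu = 52

52


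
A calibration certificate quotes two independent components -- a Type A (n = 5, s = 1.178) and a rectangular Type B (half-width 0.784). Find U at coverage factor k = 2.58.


u_A = s / sqrt(n) = 1.178 / sqrt(5) = 0.52681762
u_B = half_width / sqrt(3) = 0.784 / sqrt(3) = 0.45264261
uc = sqrt(u_A^2 + u_B^2) = sqrt(0.52681762^2 + 0.45264261^2) = 0.69456615
U = k * uc = 2.58 * 0.69456615
U = 1.7920

1.7920


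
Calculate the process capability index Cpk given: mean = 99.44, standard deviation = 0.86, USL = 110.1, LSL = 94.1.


Cpu = (USL - mean) / (3*sigma) = (110.1 - 99.44) / (3*0.86) = 4.1318
Cpl = (mean - LSL) / (3*sigma) = (99.44 - 94.1) / (3*0.86) = 2.0698
Cpk = min(Cpu, Cpl) = 2.0698

2.0698


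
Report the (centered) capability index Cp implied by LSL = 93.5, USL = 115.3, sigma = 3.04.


Cp = (USL - LSL) / (6 * sigma)
= (115.3 - 93.5) / (6 * 3.04)
= 21.8000 / 18.2400
= 1.1952

1.1952


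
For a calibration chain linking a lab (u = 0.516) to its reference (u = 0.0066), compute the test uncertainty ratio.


TUR = u_lab / u_ref
= 0.516 / 0.0066
= 78.1818

78.1818


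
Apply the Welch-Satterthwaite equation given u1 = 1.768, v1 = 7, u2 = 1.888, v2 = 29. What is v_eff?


uc = sqrt(u1^2 + u2^2) = sqrt(1.768^2 + 1.888^2) = 2.5865746
v_eff = uc^4 / (u1^4/v1 + u2^4/v2)
= 2.5865746^4 / (1.768^4/7 + 1.888^4/29)
= 44.761026 / 1.8339621
v_eff = 24.4067

24.4067


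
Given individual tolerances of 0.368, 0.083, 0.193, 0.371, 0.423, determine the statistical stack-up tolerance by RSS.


RSS = sqrt(0.368^2 + 0.083^2 + 0.193^2 + 0.371^2 + 0.423^2)
= sqrt(0.496132)
= 0.7044

0.7044


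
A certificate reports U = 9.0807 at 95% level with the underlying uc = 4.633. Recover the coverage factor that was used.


k = U / uc
k = 9.0807 / 4.633
k = 1.96

1.96


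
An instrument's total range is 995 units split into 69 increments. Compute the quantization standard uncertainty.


resolution = range / divisions
resolution = 995 / 69 = 14.42029
u_res = resolution / (2*sqrt(3))
u_res = 14.42029 / 3.4641016
u_res = 4.1628

4.1628


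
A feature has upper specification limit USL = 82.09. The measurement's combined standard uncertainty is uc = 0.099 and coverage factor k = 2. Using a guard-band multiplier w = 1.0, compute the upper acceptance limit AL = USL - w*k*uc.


U = k * uc = 2 * 0.099 = 0.198
guard band g = w * U = 1.0 * 0.198 = 0.198
AL = USL - g = 82.09 - 0.198
AL = 81.8920

81.8920


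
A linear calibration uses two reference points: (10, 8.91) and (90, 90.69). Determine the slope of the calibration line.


slope = (y2 - y1) / (x2 - x1)
= (90.69 - 8.91) / (90 - 10)
= 81.7800 / 80
= 1.0223

1.0223


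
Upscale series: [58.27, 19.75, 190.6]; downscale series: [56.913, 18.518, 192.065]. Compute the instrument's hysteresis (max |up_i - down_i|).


|58.27 - 56.913| = 1.3570
|19.75 - 18.518| = 1.2320
|190.6 - 192.065| = 1.4650
hysteresis = max(diffs) = 1.4650

1.4650


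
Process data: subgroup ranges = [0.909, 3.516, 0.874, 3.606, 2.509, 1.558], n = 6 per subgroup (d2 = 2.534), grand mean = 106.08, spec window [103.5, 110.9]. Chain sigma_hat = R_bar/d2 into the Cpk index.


R_bar = (0.909 + 3.516 + 0.874 + 3.606 + 2.509 + 1.558) / 6 = 2.162
sigma = R_bar / d2 = 2.162 / 2.534 = 0.85319653
Cp = (USL - LSL)/(6*sigma) = (110.9 - 103.5)/(6*0.85319653) = 1.4455
Cpu = (110.9 - 106.08)/(3*0.85319653) = 1.8831
Cpl = (106.08 - 103.5)/(3*0.85319653) = 1.0080
Cpk = min(Cpu, Cpl) = 1.0080

1.0080


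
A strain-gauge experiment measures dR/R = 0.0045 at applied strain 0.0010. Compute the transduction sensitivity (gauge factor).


GF = (dR/R) / epsilon
= 0.0045 / 0.0010
= 4.5000

4.5000


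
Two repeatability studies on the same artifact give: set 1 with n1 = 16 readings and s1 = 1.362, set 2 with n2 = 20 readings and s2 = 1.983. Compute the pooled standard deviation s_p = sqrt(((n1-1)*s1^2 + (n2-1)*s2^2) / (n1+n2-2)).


s_p = sqrt(((n1-1)*s1^2 + (n2-1)*s2^2) / (n1+n2-2))
numerator = (16-1)*1.362^2 + (20-1)*1.983^2 = 27.82566 + 74.713491 = 102.53915
denominator = 16 + 20 - 2 = 34
s_p^2 = 102.53915 / 34 = 3.0158574
s_p = sqrt(3.0158574) = 1.7366

1.7366


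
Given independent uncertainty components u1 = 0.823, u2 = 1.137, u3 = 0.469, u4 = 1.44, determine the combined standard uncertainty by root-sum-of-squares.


uc = sqrt(0.823^2 + 1.137^2 + 0.469^2 + 1.44^2)
uc = sqrt(4.263659)
uc = 2.0649

2.0649


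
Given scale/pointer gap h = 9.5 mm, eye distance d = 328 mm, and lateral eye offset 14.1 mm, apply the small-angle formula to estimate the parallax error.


error = h * offset / d
= 9.5 * 14.1 / 328
= 0.4084

0.4084


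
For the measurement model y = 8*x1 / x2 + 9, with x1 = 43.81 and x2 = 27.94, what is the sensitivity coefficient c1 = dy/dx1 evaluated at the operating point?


y = 8*x1 / x2 + 9
dy/dx1 = 8/x2
Evaluate at x2 = 27.94: c1 = 8 / 27.94
c1 = 0.2863

0.2863


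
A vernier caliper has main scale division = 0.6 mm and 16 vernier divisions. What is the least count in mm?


LC = MSD / n_div
= 0.6 / 16
= 0.0375

0.0375


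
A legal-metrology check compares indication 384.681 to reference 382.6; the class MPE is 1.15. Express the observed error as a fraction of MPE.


e = indication - reference = 384.681 - 382.6 = 2.0810
|e| = 2.0810
ratio = |e| / MPE = 2.0810 / 1.15
ratio = 1.8096

1.8096


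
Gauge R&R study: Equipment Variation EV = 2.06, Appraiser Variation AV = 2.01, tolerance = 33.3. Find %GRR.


GRR = sqrt(EV^2 + AV^2) = sqrt(2.06^2 + 2.01^2) = 2.8781418
%GRR = GRR / tol * 100 = 2.8781418 / 33.3 * 100
%GRR = 8.6431

8.6431


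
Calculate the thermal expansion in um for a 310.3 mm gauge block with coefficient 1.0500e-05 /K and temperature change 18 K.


dL = L * alpha * dT
= 310.3 * 1.0500e-05 * 18
= 0.0586467 mm
dL_um = 0.0586467 * 1000 = 58.6467 um

58.6467


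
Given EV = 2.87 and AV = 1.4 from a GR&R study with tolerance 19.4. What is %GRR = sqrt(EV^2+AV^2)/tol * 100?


GRR = sqrt(EV^2 + AV^2) = sqrt(2.87^2 + 1.4^2) = 3.1932585
%GRR = GRR / tol * 100 = 3.1932585 / 19.4 * 100
%GRR = 16.4601

16.4601


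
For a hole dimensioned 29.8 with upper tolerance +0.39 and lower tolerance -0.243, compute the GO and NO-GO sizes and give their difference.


GO = nominal - lower_tol (smallest hole = maximum material condition)
GO = 29.8 - 0.243 = 29.557
NO-GO = nominal + upper_tol (largest hole = least material condition)
NO-GO = 29.8 + 0.39 = 30.19
spread = NO-GO - GO = 30.19 - 29.557 = 0.6330

0.6330


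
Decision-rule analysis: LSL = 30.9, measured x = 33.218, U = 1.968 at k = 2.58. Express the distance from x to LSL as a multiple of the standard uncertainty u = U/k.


u = U / k = 1.968 / 2.58 = 0.7627907
margin = |LSL - x| = |30.9 - 33.218| = 2.318
z = margin / u = 2.318 / 0.7627907
z = 3.0388

3.0388


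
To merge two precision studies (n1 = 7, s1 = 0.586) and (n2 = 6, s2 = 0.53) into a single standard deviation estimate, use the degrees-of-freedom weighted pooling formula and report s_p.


s_p = sqrt(((n1-1)*s1^2 + (n2-1)*s2^2) / (n1+n2-2))
numerator = (7-1)*0.586^2 + (6-1)*0.53^2 = 2.060376 + 1.4045 = 3.464876
denominator = 7 + 6 - 2 = 11
s_p^2 = 3.464876 / 11 = 0.31498873
s_p = sqrt(0.31498873) = 0.5612

0.5612


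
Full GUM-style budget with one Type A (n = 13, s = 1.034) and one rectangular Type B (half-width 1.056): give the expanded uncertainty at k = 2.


u_A = s / sqrt(n) = 1.034 / sqrt(13) = 0.28678
u_B = half_width / sqrt(3) = 1.056 / sqrt(3) = 0.60968188
uc = sqrt(u_A^2 + u_B^2) = sqrt(0.28678^2 + 0.60968188^2) = 0.67376165
U = k * uc = 2 * 0.67376165
U = 1.3475

1.3475


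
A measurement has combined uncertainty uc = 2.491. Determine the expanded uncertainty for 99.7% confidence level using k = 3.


U = k * uc
U = 3 * 2.491
U = 7.4730

7.4730


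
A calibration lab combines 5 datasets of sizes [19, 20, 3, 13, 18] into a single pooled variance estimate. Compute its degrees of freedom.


nu = sum_i (n_i - 1)
nu = ((19 - 1) + (20 - 1) + (3 - 1) + (13 - 1) + (18 - 1))
nu = 18 + 19 + 2 + 12 + 17
nu = 68

68


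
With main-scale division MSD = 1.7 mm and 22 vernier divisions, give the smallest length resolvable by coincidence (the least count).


LC = MSD / n_div
= 1.7 / 22
= 0.0773

0.0773


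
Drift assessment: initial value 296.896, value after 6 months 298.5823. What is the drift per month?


rate = (v2 - v1) / months
= (298.5823 - 296.896) / 6
= 1.6863 / 6
= 0.2810

0.2810


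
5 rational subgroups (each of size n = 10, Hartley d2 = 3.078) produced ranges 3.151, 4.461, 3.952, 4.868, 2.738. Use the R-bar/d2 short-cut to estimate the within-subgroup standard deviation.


R_bar = (3.151 + 4.461 + 3.952 + 4.868 + 2.738) / 5
R_bar = 19.17 / 5 = 3.834
sigma_hat = R_bar / d2 = 3.834 / 3.078 = 1.2456

1.2456


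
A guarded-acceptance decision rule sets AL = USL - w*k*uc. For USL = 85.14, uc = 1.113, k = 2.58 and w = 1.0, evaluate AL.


U = k * uc = 2.58 * 1.113 = 2.87154
guard band g = w * U = 1.0 * 2.87154 = 2.87154
AL = USL - g = 85.14 - 2.87154
AL = 82.2685

82.2685


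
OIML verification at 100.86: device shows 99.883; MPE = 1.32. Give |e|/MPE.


e = indication - reference = 99.883 - 100.86 = -0.9770
|e| = 0.9770
ratio = |e| / MPE = 0.9770 / 1.32
ratio = 0.7402

0.7402


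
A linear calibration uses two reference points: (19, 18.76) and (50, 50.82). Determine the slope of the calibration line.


slope = (y2 - y1) / (x2 - x1)
= (50.82 - 18.76) / (50 - 19)
= 32.0600 / 31
= 1.0342

1.0342


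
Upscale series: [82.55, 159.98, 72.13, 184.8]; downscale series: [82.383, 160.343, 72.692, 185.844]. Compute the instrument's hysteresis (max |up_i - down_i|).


|82.55 - 82.383| = 0.1670
|159.98 - 160.343| = 0.3630
|72.13 - 72.692| = 0.5620
|184.8 - 185.844| = 1.0440
hysteresis = max(diffs) = 1.0440

1.0440


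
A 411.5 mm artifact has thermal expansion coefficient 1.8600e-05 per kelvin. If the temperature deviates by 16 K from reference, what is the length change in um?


dL = L * alpha * dT
= 411.5 * 1.8600e-05 * 16
= 0.1224624 mm
dL_um = 0.1224624 * 1000 = 122.4624 um

122.4624


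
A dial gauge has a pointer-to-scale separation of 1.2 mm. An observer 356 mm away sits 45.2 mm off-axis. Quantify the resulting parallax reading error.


error = h * offset / d
= 1.2 * 45.2 / 356
= 0.1524

0.1524


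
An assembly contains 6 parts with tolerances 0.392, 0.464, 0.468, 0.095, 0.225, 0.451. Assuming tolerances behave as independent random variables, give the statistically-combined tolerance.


RSS = sqrt(0.392^2 + 0.464^2 + 0.468^2 + 0.095^2 + 0.225^2 + 0.451^2)
= sqrt(0.851035)
= 0.9225

0.9225


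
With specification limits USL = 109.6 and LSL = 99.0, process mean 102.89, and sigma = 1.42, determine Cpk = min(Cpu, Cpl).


Cpu = (USL - mean) / (3*sigma) = (109.6 - 102.89) / (3*1.42) = 1.5751
Cpl = (mean - LSL) / (3*sigma) = (102.89 - 99.0) / (3*1.42) = 0.9131
Cpk = min(Cpu, Cpl) = 0.9131

0.9131


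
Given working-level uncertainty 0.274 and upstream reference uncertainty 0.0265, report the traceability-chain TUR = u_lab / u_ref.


TUR = u_lab / u_ref
= 0.274 / 0.0265
= 10.3396

10.3396


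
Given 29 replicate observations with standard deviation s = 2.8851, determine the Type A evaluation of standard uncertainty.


u_A = s / sqrt(n)
u_A = 2.8851 / sqrt(29)
u_A = 2.8851 / 5.3851648
u_A = 0.5357

0.5357


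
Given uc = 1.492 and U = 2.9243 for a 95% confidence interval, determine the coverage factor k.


k = U / uc
k = 2.9243 / 1.492
k = 1.96

1.96


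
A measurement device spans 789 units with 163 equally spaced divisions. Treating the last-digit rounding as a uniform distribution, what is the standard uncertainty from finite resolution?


resolution = range / divisions
resolution = 789 / 163 = 4.8404908
u_res = resolution / (2*sqrt(3))
u_res = 4.8404908 / 3.4641016
u_res = 1.3973

1.3973


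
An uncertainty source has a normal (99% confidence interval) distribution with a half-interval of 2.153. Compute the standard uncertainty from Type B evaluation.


u_B = half_width / 2.576
u_B = 2.153 / 2.576
u_B = 0.8358

0.8358


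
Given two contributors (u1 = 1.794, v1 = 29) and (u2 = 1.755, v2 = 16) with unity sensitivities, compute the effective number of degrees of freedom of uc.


uc = sqrt(u1^2 + u2^2) = sqrt(1.794^2 + 1.755^2) = 2.5096735
v_eff = uc^4 / (u1^4/v1 + u2^4/v2)
= 2.5096735^4 / (1.794^4/29 + 1.755^4/16)
= 39.670612 / 0.95009343
v_eff = 41.7544

41.7544


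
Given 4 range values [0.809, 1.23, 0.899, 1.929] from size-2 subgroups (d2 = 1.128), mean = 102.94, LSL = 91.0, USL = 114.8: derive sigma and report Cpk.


R_bar = (0.809 + 1.23 + 0.899 + 1.929) / 4 = 1.21675
sigma = R_bar / d2 = 1.21675 / 1.128 = 1.0786791
Cp = (USL - LSL)/(6*sigma) = (114.8 - 91.0)/(6*1.0786791) = 3.6773
Cpu = (114.8 - 102.94)/(3*1.0786791) = 3.6650
Cpl = (102.94 - 91.0)/(3*1.0786791) = 3.6897
Cpk = min(Cpu, Cpl) = 3.6650

3.6650


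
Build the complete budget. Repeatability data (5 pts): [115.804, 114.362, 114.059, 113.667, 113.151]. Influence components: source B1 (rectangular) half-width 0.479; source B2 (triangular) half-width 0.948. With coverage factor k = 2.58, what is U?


mean = (115.804 + 114.362 + 114.059 + 113.667 + 113.151) / 5 = 114.2086
s = sqrt(sum((x - mean)^2)/(n-1)) = 1.0003826
u_A = s / sqrt(n) = 1.0003826 / sqrt(5) = 0.4473847
u_B1 = 0.479 / sqrt(3) = 0.27655078
u_B2 = 0.948 / sqrt(6) = 0.38701938
uc = sqrt(0.4473847^2 + 0.27655078^2 + 0.38701938^2) = 0.65300644
U = k * uc = 2.58 * 0.65300644
U = 1.6848

1.6848


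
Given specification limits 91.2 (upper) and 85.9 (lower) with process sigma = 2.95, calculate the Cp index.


Cp = (USL - LSL) / (6 * sigma)
= (91.2 - 85.9) / (6 * 2.95)
= 5.3000 / 17.7000
= 0.2994

0.2994


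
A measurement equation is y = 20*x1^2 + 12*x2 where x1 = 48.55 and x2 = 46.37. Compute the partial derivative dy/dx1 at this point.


y = 20*x1^2 + 12*x2
dy/dx1 = 2*20*x1
Evaluate at x1 = 48.55: c1 = 40 * 48.55
c1 = 1942.0000

1942.0000


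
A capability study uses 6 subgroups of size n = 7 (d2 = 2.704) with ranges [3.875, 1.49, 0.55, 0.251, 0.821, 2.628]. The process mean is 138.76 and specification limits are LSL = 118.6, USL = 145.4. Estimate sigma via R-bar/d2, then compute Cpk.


R_bar = (3.875 + 1.49 + 0.55 + 0.251 + 0.821 + 2.628) / 6 = 1.6025
sigma = R_bar / d2 = 1.6025 / 2.704 = 0.59264053
Cp = (USL - LSL)/(6*sigma) = (145.4 - 118.6)/(6*0.59264053) = 7.5369
Cpu = (145.4 - 138.76)/(3*0.59264053) = 3.7347
Cpl = (138.76 - 118.6)/(3*0.59264053) = 11.3391
Cpk = min(Cpu, Cpl) = 3.7347

3.7347


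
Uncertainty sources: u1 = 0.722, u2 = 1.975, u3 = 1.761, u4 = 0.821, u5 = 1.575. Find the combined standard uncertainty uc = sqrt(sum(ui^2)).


uc = sqrt(0.722^2 + 1.975^2 + 1.761^2 + 0.821^2 + 1.575^2)
uc = sqrt(10.677696)
uc = 3.2677

3.2677


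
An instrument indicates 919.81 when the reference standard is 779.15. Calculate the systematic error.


Systematic error = measured - true
= 919.81 - 779.15
= 140.6600

140.6600


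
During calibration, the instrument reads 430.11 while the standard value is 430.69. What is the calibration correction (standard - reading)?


Correction = standard - reading
= 430.69 - 430.11
= 0.5800

0.5800


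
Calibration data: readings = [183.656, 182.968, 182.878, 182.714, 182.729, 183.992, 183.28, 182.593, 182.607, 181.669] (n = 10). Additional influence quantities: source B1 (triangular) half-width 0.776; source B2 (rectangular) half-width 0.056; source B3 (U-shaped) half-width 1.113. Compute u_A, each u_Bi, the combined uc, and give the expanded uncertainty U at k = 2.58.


mean = (183.656 + 182.968 + 182.878 + 182.714 + 182.729 + 183.992 + 183.28 + 182.593 + 182.607 + 181.669) / 10 = 182.9086
s = sqrt(sum((x - mean)^2)/(n-1)) = 0.63875438
u_A = s / sqrt(n) = 0.63875438 / sqrt(10) = 0.20199187
u_B1 = 0.776 / sqrt(6) = 0.31680067
u_B2 = 0.056 / sqrt(3) = 0.032331615
u_B3 = 1.113 / sqrt(2) = 0.78700985
uc = sqrt(0.20199187^2 + 0.31680067^2 + 0.032331615^2 + 0.78700985^2) = 0.87269308
U = k * uc = 2.58 * 0.87269308
U = 2.2515

2.2515


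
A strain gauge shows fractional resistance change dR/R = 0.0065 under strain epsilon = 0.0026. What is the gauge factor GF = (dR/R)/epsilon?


GF = (dR/R) / epsilon
= 0.0065 / 0.0026
= 2.5000

2.5000


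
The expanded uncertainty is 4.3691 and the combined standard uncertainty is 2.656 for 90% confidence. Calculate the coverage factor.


k = U / uc
k = 4.3691 / 2.656
k = 1.645

1.645


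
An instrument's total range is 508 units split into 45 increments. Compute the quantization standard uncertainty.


resolution = range / divisions
resolution = 508 / 45 = 11.288889
u_res = resolution / (2*sqrt(3))
u_res = 11.288889 / 3.4641016
u_res = 3.2588

3.2588


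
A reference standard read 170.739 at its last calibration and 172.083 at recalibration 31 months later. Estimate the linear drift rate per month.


rate = (v2 - v1) / months
= (172.083 - 170.739) / 31
= 1.3440 / 31
= 0.0434

0.0434


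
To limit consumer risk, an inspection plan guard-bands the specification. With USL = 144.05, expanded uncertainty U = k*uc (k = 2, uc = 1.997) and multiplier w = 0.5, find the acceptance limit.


U = k * uc = 2 * 1.997 = 3.994
guard band g = w * U = 0.5 * 3.994 = 1.997
AL = USL - g = 144.05 - 1.997
AL = 142.0530

142.0530


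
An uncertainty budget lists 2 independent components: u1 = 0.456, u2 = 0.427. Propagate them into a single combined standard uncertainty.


uc = sqrt(0.456^2 + 0.427^2)
uc = sqrt(0.390265)
uc = 0.6247

0.6247


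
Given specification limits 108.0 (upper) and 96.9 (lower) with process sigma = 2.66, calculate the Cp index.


Cp = (USL - LSL) / (6 * sigma)
= (108.0 - 96.9) / (6 * 2.66)
= 11.1000 / 15.9600
= 0.6955

0.6955


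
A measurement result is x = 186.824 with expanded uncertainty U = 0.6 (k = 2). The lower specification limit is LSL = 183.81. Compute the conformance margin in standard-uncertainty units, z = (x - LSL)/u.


u = U / k = 0.6 / 2 = 0.3
margin = |LSL - x| = |183.81 - 186.824| = 3.014
z = margin / u = 3.014 / 0.3
z = 10.0467

10.0467


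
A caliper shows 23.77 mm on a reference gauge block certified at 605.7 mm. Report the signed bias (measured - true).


Systematic error = measured - true
= 23.77 - 605.7
= -581.9300

-581.9300


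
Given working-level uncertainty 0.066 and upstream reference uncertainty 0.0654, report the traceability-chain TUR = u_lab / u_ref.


TUR = u_lab / u_ref
= 0.066 / 0.0654
= 1.0092

1.0092


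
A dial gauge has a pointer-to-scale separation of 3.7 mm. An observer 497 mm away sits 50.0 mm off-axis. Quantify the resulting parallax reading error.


error = h * offset / d
= 3.7 * 50.0 / 497
= 0.3722

0.3722


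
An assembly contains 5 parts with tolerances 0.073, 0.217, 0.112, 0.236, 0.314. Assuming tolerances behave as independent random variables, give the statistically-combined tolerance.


RSS = sqrt(0.073^2 + 0.217^2 + 0.112^2 + 0.236^2 + 0.314^2)
= sqrt(0.219254)
= 0.4682

0.4682


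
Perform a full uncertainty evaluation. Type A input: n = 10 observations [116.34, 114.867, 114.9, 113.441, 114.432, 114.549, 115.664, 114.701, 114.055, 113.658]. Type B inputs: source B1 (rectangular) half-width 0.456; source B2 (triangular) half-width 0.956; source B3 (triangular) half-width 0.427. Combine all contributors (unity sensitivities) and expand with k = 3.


mean = (116.34 + 114.867 + 114.9 + 113.441 + 114.432 + 114.549 + 115.664 + 114.701 + 114.055 + 113.658) / 10 = 114.6607
s = sqrt(sum((x - mean)^2)/(n-1)) = 0.87259741
u_A = s / sqrt(n) = 0.87259741 / sqrt(10) = 0.27593953
u_B1 = 0.456 / sqrt(3) = 0.26327172
u_B2 = 0.956 / sqrt(6) = 0.39028537
u_B3 = 0.427 / sqrt(6) = 0.17432202
uc = sqrt(0.27593953^2 + 0.26327172^2 + 0.39028537^2 + 0.17432202^2) = 0.57285728
U = k * uc = 3 * 0.57285728
U = 1.7186

1.7186


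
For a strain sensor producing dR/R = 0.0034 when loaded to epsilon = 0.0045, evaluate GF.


GF = (dR/R) / epsilon
= 0.0034 / 0.0045
= 0.7556

0.7556


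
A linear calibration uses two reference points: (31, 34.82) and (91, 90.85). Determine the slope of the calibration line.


slope = (y2 - y1) / (x2 - x1)
= (90.85 - 34.82) / (91 - 31)
= 56.0300 / 60
= 0.9338

0.9338


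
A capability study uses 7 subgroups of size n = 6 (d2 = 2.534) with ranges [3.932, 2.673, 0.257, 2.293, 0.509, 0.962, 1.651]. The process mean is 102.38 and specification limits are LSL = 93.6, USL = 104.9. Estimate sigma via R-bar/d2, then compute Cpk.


R_bar = (3.932 + 2.673 + 0.257 + 2.293 + 0.509 + 0.962 + 1.651) / 7 = 1.7538571
sigma = R_bar / d2 = 1.7538571 / 2.534 = 0.69212987
Cp = (USL - LSL)/(6*sigma) = (104.9 - 93.6)/(6*0.69212987) = 2.7211
Cpu = (104.9 - 102.38)/(3*0.69212987) = 1.2136
Cpl = (102.38 - 93.6)/(3*0.69212987) = 4.2285
Cpk = min(Cpu, Cpl) = 1.2136

1.2136


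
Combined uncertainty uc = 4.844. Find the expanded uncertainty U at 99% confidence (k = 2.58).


U = k * uc
U = 2.58 * 4.844
U = 12.4975

12.4975


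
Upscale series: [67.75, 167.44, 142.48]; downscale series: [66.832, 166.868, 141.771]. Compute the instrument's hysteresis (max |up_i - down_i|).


|67.75 - 66.832| = 0.9180
|167.44 - 166.868| = 0.5720
|142.48 - 141.771| = 0.7090
hysteresis = max(diffs) = 0.9180

0.9180


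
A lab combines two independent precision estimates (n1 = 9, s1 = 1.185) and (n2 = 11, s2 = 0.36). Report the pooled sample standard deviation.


s_p = sqrt(((n1-1)*s1^2 + (n2-1)*s2^2) / (n1+n2-2))
numerator = (9-1)*1.185^2 + (11-1)*0.36^2 = 11.2338 + 1.296 = 12.5298
denominator = 9 + 11 - 2 = 18
s_p^2 = 12.5298 / 18 = 0.6961
s_p = sqrt(0.6961) = 0.8343

0.8343


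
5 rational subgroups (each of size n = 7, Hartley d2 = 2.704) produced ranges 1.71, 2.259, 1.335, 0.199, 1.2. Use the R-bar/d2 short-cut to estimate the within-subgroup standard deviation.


R_bar = (1.71 + 2.259 + 1.335 + 0.199 + 1.2) / 5
R_bar = 6.703 / 5 = 1.3406
sigma_hat = R_bar / d2 = 1.3406 / 2.704 = 0.4958

0.4958


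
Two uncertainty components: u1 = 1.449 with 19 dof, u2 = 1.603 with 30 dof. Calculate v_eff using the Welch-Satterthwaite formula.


uc = sqrt(u1^2 + u2^2) = sqrt(1.449^2 + 1.603^2) = 2.1608355
v_eff = uc^4 / (u1^4/v1 + u2^4/v2)
= 2.1608355^4 / (1.449^4/19 + 1.603^4/30)
= 21.801523 / 0.45211342
v_eff = 48.2214

48.2214


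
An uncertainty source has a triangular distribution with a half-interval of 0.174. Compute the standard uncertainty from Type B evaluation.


u_B = half_width / sqrt(6)
u_B = 0.174 / 2.4494897
u_B = 0.0710

0.0710


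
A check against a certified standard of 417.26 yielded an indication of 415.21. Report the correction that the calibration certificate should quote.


Correction = standard - reading
= 417.26 - 415.21
= 2.0500

2.0500


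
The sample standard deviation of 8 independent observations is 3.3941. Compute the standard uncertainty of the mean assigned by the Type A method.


u_A = s / sqrt(n)
u_A = 3.3941 / sqrt(8)
u_A = 3.3941 / 2.8284271
u_A = 1.2000

1.2000


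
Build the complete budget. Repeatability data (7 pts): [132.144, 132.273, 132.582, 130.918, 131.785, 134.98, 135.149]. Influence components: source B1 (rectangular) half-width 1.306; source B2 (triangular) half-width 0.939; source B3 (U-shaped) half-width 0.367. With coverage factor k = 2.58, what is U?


mean = (132.144 + 132.273 + 132.582 + 130.918 + 131.785 + 134.98 + 135.149) / 7 = 132.833
s = sqrt(sum((x - mean)^2)/(n-1)) = 1.611951
u_A = s / sqrt(n) = 1.611951 / sqrt(7) = 0.60926021
u_B1 = 1.306 / sqrt(3) = 0.75401945
u_B2 = 0.939 / sqrt(6) = 0.38334514
u_B3 = 0.367 / sqrt(2) = 0.25950819
uc = sqrt(0.60926021^2 + 0.75401945^2 + 0.38334514^2 + 0.25950819^2) = 1.0742632
U = k * uc = 2.58 * 1.0742632
U = 2.7716

2.7716


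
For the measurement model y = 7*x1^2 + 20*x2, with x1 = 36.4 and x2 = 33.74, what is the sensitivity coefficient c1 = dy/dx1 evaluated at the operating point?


y = 7*x1^2 + 20*x2
dy/dx1 = 2*7*x1
Evaluate at x1 = 36.4: c1 = 14 * 36.4
c1 = 509.6000

509.6000


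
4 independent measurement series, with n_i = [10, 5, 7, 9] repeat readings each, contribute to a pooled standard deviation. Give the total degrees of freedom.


nu = sum_i (n_i - 1)
nu = ((10 - 1) + (5 - 1) + (7 - 1) + (9 - 1))
nu = 9 + 4 + 6 + 8
nu = 27

27


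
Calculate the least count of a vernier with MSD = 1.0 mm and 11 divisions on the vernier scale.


LC = MSD / n_div
= 1.0 / 11
= 0.0909

0.0909


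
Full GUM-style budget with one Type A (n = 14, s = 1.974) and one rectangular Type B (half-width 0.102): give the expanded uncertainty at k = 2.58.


u_A = s / sqrt(n) = 1.974 / sqrt(14) = 0.52757369
u_B = half_width / sqrt(3) = 0.102 / sqrt(3) = 0.058889727
uc = sqrt(u_A^2 + u_B^2) = sqrt(0.52757369^2 + 0.058889727^2) = 0.53085026
U = k * uc = 2.58 * 0.53085026
U = 1.3696

1.3696


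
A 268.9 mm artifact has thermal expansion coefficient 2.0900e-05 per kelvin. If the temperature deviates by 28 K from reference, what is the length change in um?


dL = L * alpha * dT
= 268.9 * 2.0900e-05 * 28
= 0.1573603 mm
dL_um = 0.1573603 * 1000 = 157.3603 um

157.3603


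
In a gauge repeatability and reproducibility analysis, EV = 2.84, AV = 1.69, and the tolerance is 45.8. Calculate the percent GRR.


GRR = sqrt(EV^2 + AV^2) = sqrt(2.84^2 + 1.69^2) = 3.3047995
%GRR = GRR / tol * 100 = 3.3047995 / 45.8 * 100
%GRR = 7.2157

7.2157


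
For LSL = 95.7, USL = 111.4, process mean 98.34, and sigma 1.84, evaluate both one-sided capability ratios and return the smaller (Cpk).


Cpu = (USL - mean) / (3*sigma) = (111.4 - 98.34) / (3*1.84) = 2.3659
Cpl = (mean - LSL) / (3*sigma) = (98.34 - 95.7) / (3*1.84) = 0.4783
Cpk = min(Cpu, Cpl) = 0.4783

0.4783


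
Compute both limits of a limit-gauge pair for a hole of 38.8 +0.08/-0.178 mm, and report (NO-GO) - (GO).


GO = nominal - lower_tol (smallest hole = maximum material condition)
GO = 38.8 - 0.178 = 38.622
NO-GO = nominal + upper_tol (largest hole = least material condition)
NO-GO = 38.8 + 0.08 = 38.88
spread = NO-GO - GO = 38.88 - 38.622 = 0.2580

0.2580


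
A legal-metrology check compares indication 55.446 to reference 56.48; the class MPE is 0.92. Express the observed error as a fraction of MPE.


e = indication - reference = 55.446 - 56.48 = -1.0340
|e| = 1.0340
ratio = |e| / MPE = 1.0340 / 0.92
ratio = 1.1239

1.1239


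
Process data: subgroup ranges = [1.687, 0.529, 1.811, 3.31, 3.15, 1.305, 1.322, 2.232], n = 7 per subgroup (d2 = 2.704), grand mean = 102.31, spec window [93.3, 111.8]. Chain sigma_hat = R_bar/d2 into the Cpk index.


R_bar = (1.687 + 0.529 + 1.811 + 3.31 + 3.15 + 1.305 + 1.322 + 2.232) / 8 = 1.91825
sigma = R_bar / d2 = 1.91825 / 2.704 = 0.70941198
Cp = (USL - LSL)/(6*sigma) = (111.8 - 93.3)/(6*0.70941198) = 4.3463
Cpu = (111.8 - 102.31)/(3*0.70941198) = 4.4591
Cpl = (102.31 - 93.3)/(3*0.70941198) = 4.2336
Cpk = min(Cpu, Cpl) = 4.2336

4.2336


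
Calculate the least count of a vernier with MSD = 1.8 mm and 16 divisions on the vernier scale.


LC = MSD / n_div
= 1.8 / 16
= 0.1125

0.1125


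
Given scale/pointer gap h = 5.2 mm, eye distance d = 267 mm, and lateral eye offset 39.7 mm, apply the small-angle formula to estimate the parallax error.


error = h * offset / d
= 5.2 * 39.7 / 267
= 0.7732

0.7732


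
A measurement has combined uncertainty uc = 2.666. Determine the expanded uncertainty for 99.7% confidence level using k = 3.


U = k * uc
U = 3 * 2.666
U = 7.9980

7.9980


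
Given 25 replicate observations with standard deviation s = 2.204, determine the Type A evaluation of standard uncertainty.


u_A = s / sqrt(n)
u_A = 2.204 / sqrt(25)
u_A = 2.204 / 5
u_A = 0.4408

0.4408


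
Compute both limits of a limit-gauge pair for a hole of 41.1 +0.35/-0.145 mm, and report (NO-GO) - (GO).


GO = nominal - lower_tol (smallest hole = maximum material condition)
GO = 41.1 - 0.145 = 40.955
NO-GO = nominal + upper_tol (largest hole = least material condition)
NO-GO = 41.1 + 0.35 = 41.45
spread = NO-GO - GO = 41.45 - 40.955 = 0.4950

0.4950


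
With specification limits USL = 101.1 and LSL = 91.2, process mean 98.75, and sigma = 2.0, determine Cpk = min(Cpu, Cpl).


Cpu = (USL - mean) / (3*sigma) = (101.1 - 98.75) / (3*2.0) = 0.3917
Cpl = (mean - LSL) / (3*sigma) = (98.75 - 91.2) / (3*2.0) = 1.2583
Cpk = min(Cpu, Cpl) = 0.3917

0.3917


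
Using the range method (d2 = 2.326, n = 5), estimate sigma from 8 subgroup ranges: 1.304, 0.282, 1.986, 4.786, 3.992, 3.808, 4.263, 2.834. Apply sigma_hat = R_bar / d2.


R_bar = (1.304 + 0.282 + 1.986 + 4.786 + 3.992 + 3.808 + 4.263 + 2.834) / 8
R_bar = 23.255 / 8 = 2.906875
sigma_hat = R_bar / d2 = 2.906875 / 2.326 = 1.2497

1.2497


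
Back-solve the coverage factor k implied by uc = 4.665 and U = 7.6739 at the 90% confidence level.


k = U / uc
k = 7.6739 / 4.665
k = 1.645

1.645


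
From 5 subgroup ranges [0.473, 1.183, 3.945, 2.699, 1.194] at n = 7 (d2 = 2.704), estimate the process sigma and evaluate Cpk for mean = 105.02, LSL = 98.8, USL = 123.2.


R_bar = (0.473 + 1.183 + 3.945 + 2.699 + 1.194) / 5 = 1.8988
sigma = R_bar / d2 = 1.8988 / 2.704 = 0.70221893
Cp = (USL - LSL)/(6*sigma) = (123.2 - 98.8)/(6*0.70221893) = 5.7912
Cpu = (123.2 - 105.02)/(3*0.70221893) = 8.6298
Cpl = (105.02 - 98.8)/(3*0.70221893) = 2.9525
Cpk = min(Cpu, Cpl) = 2.9525

2.9525


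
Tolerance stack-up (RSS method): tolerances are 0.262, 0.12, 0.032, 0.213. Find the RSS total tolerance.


RSS = sqrt(0.262^2 + 0.12^2 + 0.032^2 + 0.213^2)
= sqrt(0.129437)
= 0.3598

0.3598


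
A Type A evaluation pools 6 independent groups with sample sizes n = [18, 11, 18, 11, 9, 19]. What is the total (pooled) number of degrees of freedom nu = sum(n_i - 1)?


nu = sum_i (n_i - 1)
nu = ((18 - 1) + (11 - 1) + (18 - 1) + (11 - 1) + (9 - 1) + (19 - 1))
nu = 17 + 10 + 17 + 10 + 8 + 18
nu = 80

80


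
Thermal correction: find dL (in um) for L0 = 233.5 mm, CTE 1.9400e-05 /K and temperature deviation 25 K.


dL = L * alpha * dT
= 233.5 * 1.9400e-05 * 25
= 0.1132475 mm
dL_um = 0.1132475 * 1000 = 113.2475 um

113.2475


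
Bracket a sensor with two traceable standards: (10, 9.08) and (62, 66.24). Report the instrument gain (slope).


slope = (y2 - y1) / (x2 - x1)
= (66.24 - 9.08) / (62 - 10)
= 57.1600 / 52
= 1.0992

1.0992


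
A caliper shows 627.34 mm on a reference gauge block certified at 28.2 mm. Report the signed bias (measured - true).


Systematic error = measured - true
= 627.34 - 28.2
= 599.1400

599.1400


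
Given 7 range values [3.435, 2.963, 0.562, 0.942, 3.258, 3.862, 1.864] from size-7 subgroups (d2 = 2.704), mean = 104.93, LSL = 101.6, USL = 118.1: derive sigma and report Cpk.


R_bar = (3.435 + 2.963 + 0.562 + 0.942 + 3.258 + 3.862 + 1.864) / 7 = 2.4122857
sigma = R_bar / d2 = 2.4122857 / 2.704 = 0.89211749
Cp = (USL - LSL)/(6*sigma) = (118.1 - 101.6)/(6*0.89211749) = 3.0826
Cpu = (118.1 - 104.93)/(3*0.89211749) = 4.9209
Cpl = (104.93 - 101.6)/(3*0.89211749) = 1.2442
Cpk = min(Cpu, Cpl) = 1.2442

1.2442


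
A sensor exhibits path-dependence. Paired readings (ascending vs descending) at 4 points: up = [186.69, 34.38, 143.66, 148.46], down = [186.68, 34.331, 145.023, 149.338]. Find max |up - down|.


|186.69 - 186.68| = 0.0100
|34.38 - 34.331| = 0.0490
|143.66 - 145.023| = 1.3630
|148.46 - 149.338| = 0.8780
hysteresis = max(diffs) = 1.3630

1.3630


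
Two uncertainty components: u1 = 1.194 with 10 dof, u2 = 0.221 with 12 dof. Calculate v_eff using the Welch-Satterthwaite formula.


uc = sqrt(u1^2 + u2^2) = sqrt(1.194^2 + 0.221^2) = 1.2142804
v_eff = uc^4 / (u1^4/v1 + u2^4/v2)
= 1.2142804^4 / (1.194^4/10 + 0.221^4/12)
= 2.1740821 / 0.20344259
v_eff = 10.6865

10.6865


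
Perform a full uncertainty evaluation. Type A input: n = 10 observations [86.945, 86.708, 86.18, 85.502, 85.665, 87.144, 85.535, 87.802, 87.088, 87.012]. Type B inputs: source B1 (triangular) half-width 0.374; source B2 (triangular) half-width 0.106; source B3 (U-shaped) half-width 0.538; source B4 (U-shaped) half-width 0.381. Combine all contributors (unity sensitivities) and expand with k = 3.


mean = (86.945 + 86.708 + 86.18 + 85.502 + 85.665 + 87.144 + 85.535 + 87.802 + 87.088 + 87.012) / 10 = 86.5581
s = sqrt(sum((x - mean)^2)/(n-1)) = 0.79247958
u_A = s / sqrt(n) = 0.79247958 / sqrt(10) = 0.25060405
u_B1 = 0.374 / sqrt(6) = 0.15268486
u_B2 = 0.106 / sqrt(6) = 0.043274319
u_B3 = 0.538 / sqrt(2) = 0.38042345
u_B4 = 0.381 / sqrt(2) = 0.26940768
uc = sqrt(0.25060405^2 + 0.15268486^2 + 0.043274319^2 + 0.38042345^2 + 0.26940768^2) = 0.55253074
U = k * uc = 3 * 0.55253074
U = 1.6576

1.6576


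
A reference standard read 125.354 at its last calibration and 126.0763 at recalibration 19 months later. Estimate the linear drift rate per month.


rate = (v2 - v1) / months
= (126.0763 - 125.354) / 19
= 0.7223 / 19
= 0.0380

0.0380


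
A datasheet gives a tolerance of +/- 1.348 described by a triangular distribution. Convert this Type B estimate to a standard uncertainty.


u_B = half_width / sqrt(6)
u_B = 1.348 / 2.4494897
u_B = 0.5503

0.5503


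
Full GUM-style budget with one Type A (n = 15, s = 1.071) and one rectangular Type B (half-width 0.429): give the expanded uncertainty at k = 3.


u_A = s / sqrt(n) = 1.071 / sqrt(15) = 0.27653101
u_B = half_width / sqrt(3) = 0.429 / sqrt(3) = 0.24768327
uc = sqrt(u_A^2 + u_B^2) = sqrt(0.27653101^2 + 0.24768327^2) = 0.37123632
U = k * uc = 3 * 0.37123632
U = 1.1137

1.1137


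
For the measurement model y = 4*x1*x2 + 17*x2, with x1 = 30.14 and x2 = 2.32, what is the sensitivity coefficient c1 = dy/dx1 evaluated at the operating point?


y = 4*x1*x2 + 17*x2
dy/dx1 = 4*x2
Evaluate at x2 = 2.32: c1 = 4 * 2.32
c1 = 9.2800

9.2800


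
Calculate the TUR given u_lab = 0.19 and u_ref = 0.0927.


TUR = u_lab / u_ref
= 0.19 / 0.0927
= 2.0496

2.0496


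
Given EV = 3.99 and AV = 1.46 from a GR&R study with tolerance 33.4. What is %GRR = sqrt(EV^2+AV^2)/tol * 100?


GRR = sqrt(EV^2 + AV^2) = sqrt(3.99^2 + 1.46^2) = 4.2487292
%GRR = GRR / tol * 100 = 4.2487292 / 33.4 * 100
%GRR = 12.7207

12.7207


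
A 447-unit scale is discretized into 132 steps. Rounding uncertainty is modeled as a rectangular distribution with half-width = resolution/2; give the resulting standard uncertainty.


resolution = range / divisions
resolution = 447 / 132 = 3.3863636
u_res = resolution / (2*sqrt(3))
u_res = 3.3863636 / 3.4641016
u_res = 0.9776

0.9776


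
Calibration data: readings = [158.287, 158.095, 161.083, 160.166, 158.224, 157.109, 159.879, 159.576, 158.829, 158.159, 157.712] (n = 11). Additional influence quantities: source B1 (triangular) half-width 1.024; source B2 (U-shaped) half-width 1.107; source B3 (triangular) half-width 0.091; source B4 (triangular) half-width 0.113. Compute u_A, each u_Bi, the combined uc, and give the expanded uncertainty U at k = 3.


mean = (158.287 + 158.095 + 161.083 + 160.166 + 158.224 + 157.109 + 159.879 + 159.576 + 158.829 + 158.159 + 157.712) / 11 = 158.829
s = sqrt(sum((x - mean)^2)/(n-1)) = 1.1992551
u_A = s / sqrt(n) = 1.1992551 / sqrt(11) = 0.36158902
u_B1 = 1.024 / sqrt(6) = 0.41804625
u_B2 = 1.107 / sqrt(2) = 0.78276721
u_B3 = 0.091 / sqrt(6) = 0.037150594
u_B4 = 0.113 / sqrt(6) = 0.046132057
uc = sqrt(0.36158902^2 + 0.41804625^2 + 0.78276721^2 + 0.037150594^2 + 0.046132057^2) = 0.96007402
U = k * uc = 3 * 0.96007402
U = 2.8802

2.8802


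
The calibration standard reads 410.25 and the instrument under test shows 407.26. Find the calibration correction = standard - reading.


Correction = standard - reading
= 410.25 - 407.26
= 2.9900

2.9900


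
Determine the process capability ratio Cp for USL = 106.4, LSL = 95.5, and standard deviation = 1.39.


Cp = (USL - LSL) / (6 * sigma)
= (106.4 - 95.5) / (6 * 1.39)
= 10.9000 / 8.3400
= 1.3070

1.3070


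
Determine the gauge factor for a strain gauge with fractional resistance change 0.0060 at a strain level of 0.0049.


GF = (dR/R) / epsilon
= 0.0060 / 0.0049
= 1.2245

1.2245


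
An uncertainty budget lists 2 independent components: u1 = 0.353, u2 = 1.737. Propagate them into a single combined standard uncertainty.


uc = sqrt(0.353^2 + 1.737^2)
uc = sqrt(3.141778)
uc = 1.7725

1.7725


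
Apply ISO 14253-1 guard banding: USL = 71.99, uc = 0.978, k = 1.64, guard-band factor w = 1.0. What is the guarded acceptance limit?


U = k * uc = 1.64 * 0.978 = 1.60392
guard band g = w * U = 1.0 * 1.60392 = 1.60392
AL = USL - g = 71.99 - 1.60392
AL = 70.3861

70.3861


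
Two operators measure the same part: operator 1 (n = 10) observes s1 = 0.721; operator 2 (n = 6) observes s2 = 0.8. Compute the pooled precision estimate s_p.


s_p = sqrt(((n1-1)*s1^2 + (n2-1)*s2^2) / (n1+n2-2))
numerator = (10-1)*0.721^2 + (6-1)*0.8^2 = 4.678569 + 3.2 = 7.878569
denominator = 10 + 6 - 2 = 14
s_p^2 = 7.878569 / 14 = 0.56275493
s_p = sqrt(0.56275493) = 0.7502

0.7502


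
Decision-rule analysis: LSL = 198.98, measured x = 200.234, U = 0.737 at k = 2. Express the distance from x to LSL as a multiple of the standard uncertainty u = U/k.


u = U / k = 0.737 / 2 = 0.3685
margin = |LSL - x| = |198.98 - 200.234| = 1.254
z = margin / u = 1.254 / 0.3685
z = 3.4030

3.4030


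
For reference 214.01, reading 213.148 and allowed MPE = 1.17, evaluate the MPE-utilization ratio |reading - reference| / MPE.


e = indication - reference = 213.148 - 214.01 = -0.8620
|e| = 0.8620
ratio = |e| / MPE = 0.8620 / 1.17
ratio = 0.7368

0.7368


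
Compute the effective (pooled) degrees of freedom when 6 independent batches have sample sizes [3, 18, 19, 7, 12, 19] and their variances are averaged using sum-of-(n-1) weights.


nu = sum_i (n_i - 1)
nu = ((3 - 1) + (18 - 1) + (19 - 1) + (7 - 1) + (12 - 1) + (19 - 1))
nu = 2 + 17 + 18 + 6 + 11 + 18
nu = 72

72


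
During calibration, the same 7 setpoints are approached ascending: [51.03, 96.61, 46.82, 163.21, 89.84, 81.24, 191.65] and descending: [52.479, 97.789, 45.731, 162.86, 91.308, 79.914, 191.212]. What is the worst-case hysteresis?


|51.03 - 52.479| = 1.4490
|96.61 - 97.789| = 1.1790
|46.82 - 45.731| = 1.0890
|163.21 - 162.86| = 0.3500
|89.84 - 91.308| = 1.4680
|81.24 - 79.914| = 1.3260
|191.65 - 191.212| = 0.4380
hysteresis = max(diffs) = 1.4680

1.4680


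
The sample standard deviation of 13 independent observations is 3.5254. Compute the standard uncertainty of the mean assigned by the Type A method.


u_A = s / sqrt(n)
u_A = 3.5254 / sqrt(13)
u_A = 3.5254 / 3.6055513
u_A = 0.9778

0.9778


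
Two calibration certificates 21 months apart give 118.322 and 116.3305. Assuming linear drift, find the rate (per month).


rate = (v2 - v1) / months
= (116.3305 - 118.322) / 21
= -1.9915 / 21
= -0.0948

-0.0948
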